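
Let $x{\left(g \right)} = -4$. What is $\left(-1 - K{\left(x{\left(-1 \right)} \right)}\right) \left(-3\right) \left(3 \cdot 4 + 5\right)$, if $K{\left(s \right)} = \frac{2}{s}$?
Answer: $\frac{51}{2} \approx 25.5$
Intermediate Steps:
$\left(-1 - K{\left(x{\left(-1 \right)} \right)}\right) \left(-3\right) \left(3 \cdot 4 + 5\right) = \left(-1 - \frac{2}{-4}\right) \left(-3\right) \left(3 \cdot 4 + 5\right) = \left(-1 - 2 \left(- \frac{1}{4}\right)\right) \left(-3\right) \left(12 + 5\right) = \left(-1 - - \frac{1}{2}\right) \left(-3\right) 17 = \left(-1 + \frac{1}{2}\right) \left(-3\right) 17 = \left(- \frac{1}{2}\right) \left(-3\right) 17 = \frac{3}{2} \cdot 17 = \frac{51}{2}$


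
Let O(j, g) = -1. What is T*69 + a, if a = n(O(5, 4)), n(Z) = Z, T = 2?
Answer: 137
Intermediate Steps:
a = -1
T*69 + a = 2*69 - 1 = 138 - 1 = 137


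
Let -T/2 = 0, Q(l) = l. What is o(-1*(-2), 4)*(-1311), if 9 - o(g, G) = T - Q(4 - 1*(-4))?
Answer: -22287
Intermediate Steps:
T = 0 (T = -2*0 = 0)
o(g, G) = 17 (o(g, G) = 9 - (0 - (4 - 1*(-4))) = 9 - (0 - (4 + 4)) = 9 - (0 - 1*8) = 9 - (0 - 8) = 9 - 1*(-8) = 9 + 8 = 17)
o(-1*(-2), 4)*(-1311) = 17*(-1311) = -22287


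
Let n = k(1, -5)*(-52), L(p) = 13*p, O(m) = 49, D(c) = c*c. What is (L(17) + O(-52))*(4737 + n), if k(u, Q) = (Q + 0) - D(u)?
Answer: 1363230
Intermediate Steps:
D(c) = c²
k(u, Q) = Q - u² (k(u, Q) = (Q + 0) - u² = Q - u²)
n = 312 (n = (-5 - 1*1²)*(-52) = (-5 - 1*1)*(-52) = (-5 - 1)*(-52) = -6*(-52) = 312)
(L(17) + O(-52))*(4737 + n) = (13*17 + 49)*(4737 + 312) = (221 + 49)*5049 = 270*5049 = 1363230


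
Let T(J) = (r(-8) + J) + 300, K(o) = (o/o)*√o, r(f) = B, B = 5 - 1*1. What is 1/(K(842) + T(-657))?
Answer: -353/123767 - √842/123767 ≈ -0.0030866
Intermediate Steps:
B = 4 (B = 5 - 1 = 4)
r(f) = 4
K(o) = √o (K(o) = 1*√o = √o)
T(J) = 304 + J (T(J) = (4 + J) + 300 = 304 + J)
1/(K(842) + T(-657)) = 1/(√842 + (304 - 657)) = 1/(√842 - 353) = 1/(-353 + √842)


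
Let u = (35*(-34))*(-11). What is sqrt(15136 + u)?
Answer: sqrt(28226) ≈ 168.01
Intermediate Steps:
u = 13090 (u = -1190*(-11) = 13090)
sqrt(15136 + u) = sqrt(15136 + 13090) = sqrt(28226)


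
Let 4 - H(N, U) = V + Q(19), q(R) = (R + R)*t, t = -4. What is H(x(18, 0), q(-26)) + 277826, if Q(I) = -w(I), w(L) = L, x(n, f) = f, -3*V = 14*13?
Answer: 833729/3 ≈ 2.7791e+5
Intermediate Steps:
V = -182/3 (V = -14*13/3 = -⅓*182 = -182/3 ≈ -60.667)
Q(I) = -I
q(R) = -8*R (q(R) = (R + R)*(-4) = (2*R)*(-4) = -8*R)
H(N, U) = 251/3 (H(N, U) = 4 - (-182/3 - 1*19) = 4 - (-182/3 - 19) = 4 - 1*(-239/3) = 4 + 239/3 = 251/3)
H(x(18, 0), q(-26)) + 277826 = 251/3 + 277826 = 833729/3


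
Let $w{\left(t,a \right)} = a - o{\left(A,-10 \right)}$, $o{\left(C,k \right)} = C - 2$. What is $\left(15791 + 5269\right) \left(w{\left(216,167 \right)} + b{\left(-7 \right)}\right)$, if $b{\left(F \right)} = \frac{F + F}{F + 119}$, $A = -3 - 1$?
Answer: $\frac{7281495}{2} \approx 3.6407 \cdot 10^{6}$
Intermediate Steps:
$A = -4$
$o{\left(C,k \right)} = -2 + C$
$b{\left(F \right)} = \frac{2 F}{119 + F}$
$w{\left(t,a \right)} = 6 + a$ ($w{\left(t,a \right)} = a - \left(-2 - 4\right) = a - -6 = a + 6 = 6 + a$)
$\left(15791 + 5269\right) \left(w{\left(216,167 \right)} + b{\left(-7 \right)}\right) = \left(15791 + 5269\right) \left(\left(6 + 167\right) + 2 \left(-7\right) \frac{1}{119 - 7}\right) = 21060 \left(173 + 2 \left(-7\right) \frac{1}{112}\right) = 21060 \left(173 - \frac{1}{8}\right) = 21060 \cdot \frac{1383}{8} = \frac{7281495}{2}$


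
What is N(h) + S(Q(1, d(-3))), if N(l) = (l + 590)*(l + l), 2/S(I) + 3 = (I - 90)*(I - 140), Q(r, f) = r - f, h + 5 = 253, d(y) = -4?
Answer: 2384156929/5736 ≈ 4.1565e+5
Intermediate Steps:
h = 248 (h = -5 + 253 = 248)
S(I) = 2/(-3 + (-140 + I)*(-90 + I)) (S(I) = 2/(-3 + (I - 90)*(I - 140)) = 2/(-3 + (-90 + I)*(-140 + I)) = 2/(-3 + (-140 + I)*(-90 + I)))
N(l) = 2*l*(590 + l) (N(l) = (590 + l)*(2*l) = 2*l*(590 + l))
N(h) + S(Q(1, d(-3))) = 2*248*(590 + 248) + 2/(12597 + (1 - 1*(-4))² - 230*(1 - 1*(-4))) = 2*248*838 + 2/(12597 + (1 + 4)² - 230*(1 + 4)) = 415648 + 2/(12597 + 5² - 230*5) = 415648 + 2/(12597 + 25 - 1150) = 415648 + 2/11472 = 415648 + 2*(1/11472) = 415648 + 1/5736 = 2384156929/5736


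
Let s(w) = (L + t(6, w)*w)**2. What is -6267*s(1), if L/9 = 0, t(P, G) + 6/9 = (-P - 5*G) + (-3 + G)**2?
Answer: -1105081/3 ≈ -3.6836e+5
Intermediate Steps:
t(P, G) = -2/3 + (-3 + G)**2 - P - 5*G (t(P, G) = -2/3 + ((-P - 5*G) + (-3 + G)**2) = -2/3 + ((-3 + G)**2 - P - 5*G) = -2/3 + (-3 + G)**2 - P - 5*G)
L = 0 (L = 9*0 = 0)
s(w) = w**2*(7/3 + w**2 - 11*w)**2 (s(w) = (0 + (25/3 + w**2 - 1*6 - 11*w)*w)**2 = (0 + (25/3 + w**2 - 6 - 11*w)*w)**2 = (0 + (7/3 + w**2 - 11*w)*w)**2 = (0 + w*(7/3 + w**2 - 11*w))**2 = (w*(7/3 + w**2 - 11*w))**2 = w**2*(7/3 + w**2 - 11*w)**2)
-6267*s(1) = -2089*1**2*(7 - 33*1 + 3*1**2)**2/3 = -2089*(7 - 33 + 3*1)**2/3 = -2089*(7 - 33 + 3)**2/3 = -2089*(-23)**2/3 = -2089*529/3 = -6267*529/9 = -1105081/3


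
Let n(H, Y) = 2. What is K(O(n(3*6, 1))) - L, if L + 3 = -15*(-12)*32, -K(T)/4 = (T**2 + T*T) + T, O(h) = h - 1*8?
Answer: -6021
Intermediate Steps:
O(h) = -8 + h (O(h) = h - 8 = -8 + h)
K(T) = -8*T**2 - 4*T (K(T) = -4*((T**2 + T*T) + T) = -4*((T**2 + T**2) + T) = -4*(2*T**2 + T) = -4*(T + 2*T**2) = -8*T**2 - 4*T)
L = 5757 (L = -3 - 15*(-12)*32 = -3 + 180*32 = -3 + 5760 = 5757)
K(O(n(3*6, 1))) - L = -4*(-8 + 2)*(1 + 2*(-8 + 2)) - 1*5757 = -4*(-6)*(1 + 2*(-6)) - 5757 = -4*(-6)*(1 - 12) - 5757 = -4*(-6)*(-11) - 5757 = -264 - 5757 = -6021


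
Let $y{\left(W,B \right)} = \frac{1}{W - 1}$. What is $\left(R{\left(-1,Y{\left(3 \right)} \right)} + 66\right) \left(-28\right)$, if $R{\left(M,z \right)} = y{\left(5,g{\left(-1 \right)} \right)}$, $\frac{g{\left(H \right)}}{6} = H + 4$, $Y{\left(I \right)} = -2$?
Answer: $-1855$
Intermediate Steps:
$g{\left(H \right)} = 24 + 6 H$ ($g{\left(H \right)} = 6 \left(H + 4\right) = 6 \left(4 + H\right) = 24 + 6 H$)
$y{\left(W,B \right)} = \frac{1}{-1 + W}$
$R{\left(M,z \right)} = \frac{1}{4}$ ($R{\left(M,z \right)} = \frac{1}{-1 + 5} = \frac{1}{4}$)
$\left(R{\left(-1,Y{\left(3 \right)} \right)} + 66\right) \left(-28\right) = \left(\frac{1}{4} + 66\right) \left(-28\right) = \frac{265}{4} \left(-28\right) = -1855$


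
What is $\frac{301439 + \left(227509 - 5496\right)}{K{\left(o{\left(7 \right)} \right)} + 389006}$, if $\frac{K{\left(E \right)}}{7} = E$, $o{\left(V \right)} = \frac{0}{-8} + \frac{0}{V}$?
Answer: $\frac{261726}{194503} \approx 1.3456$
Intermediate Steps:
$o{\left(V \right)} = 0$ ($o{\left(V \right)} = 0 \left(- \frac{1}{8}\right) + 0 = 0 + 0 = 0$)
$K{\left(E \right)} = 7 E$
$\frac{301439 + \left(227509 - 5496\right)}{K{\left(o{\left(7 \right)} \right)} + 389006} = \frac{301439 + \left(227509 - 5496\right)}{7 \cdot 0 + 389006} = \frac{301439 + \left(227509 - 5496\right)}{0 + 389006} = \frac{301439 + 222013}{389006} = 523452 \cdot \frac{1}{389006} = \frac{261726}{194503}$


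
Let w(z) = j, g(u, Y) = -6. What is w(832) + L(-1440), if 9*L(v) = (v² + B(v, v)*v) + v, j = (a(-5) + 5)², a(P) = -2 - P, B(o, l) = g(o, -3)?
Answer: 231264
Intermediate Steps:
B(o, l) = -6
j = 64 (j = ((-2 - 1*(-5)) + 5)² = ((-2 + 5) + 5)² = (3 + 5)² = 8² = 64)
L(v) = -5*v/9 + v²/9 (L(v) = ((v² - 6*v) + v)/9 = (v² - 5*v)/9 = -5*v/9 + v²/9)
w(z) = 64
w(832) + L(-1440) = 64 + (⅑)*(-1440)*(-5 - 1440) = 64 + (⅑)*(-1440)*(-1445) = 64 + 231200 = 231264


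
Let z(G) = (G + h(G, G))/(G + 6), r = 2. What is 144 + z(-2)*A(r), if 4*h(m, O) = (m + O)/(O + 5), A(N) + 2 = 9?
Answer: 1679/12 ≈ 139.92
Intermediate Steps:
A(N) = 7 (A(N) = -2 + 9 = 7)
h(m, O) = (O + m)/(4*(5 + O)) (h(m, O) = ((m + O)/(O + 5))/4 = ((O + m)/(5 + O))/4 = (O + m)/(4*(5 + O)))
z(G) = (G + G/(2*(5 + G)))/(6 + G) (z(G) = (G + (G + G)/(4*(5 + G)))/(G + 6) = (G + (2*G)/(4*(5 + G)))/(6 + G) = (G + G/(2*(5 + G)))/(6 + G))
144 + z(-2)*A(r) = 144 + ((½)*(-2)*(11 + 2*(-2))/((5 - 2)*(6 - 2)))*7 = 144 + ((½)*(-2)*(11 - 4)/(3*4))*7 = 144 + ((½)*(-2)*(⅓)*(¼)*7)*7 = 144 - 7/12*7 = 144 - 49/12 = 1679/12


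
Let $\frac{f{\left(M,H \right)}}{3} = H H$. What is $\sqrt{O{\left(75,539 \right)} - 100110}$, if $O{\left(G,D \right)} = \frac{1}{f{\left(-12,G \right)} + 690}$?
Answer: $\frac{i \sqrt{30886860697185}}{17565} \approx 316.4 i$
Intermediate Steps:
$f{\left(M,H \right)} = 3 H^{2}$ ($f{\left(M,H \right)} = 3 H H = 3 H^{2}$)
$O{\left(G,D \right)} = \frac{1}{690 + 3 G^{2}}$ ($O{\left(G,D \right)} = \frac{1}{3 G^{2} + 690} = \frac{1}{690 + 3 G^{2}}$)
$\sqrt{O{\left(75,539 \right)} - 100110} = \sqrt{\frac{1}{3 \left(230 + 75^{2}\right)} - 100110} = \sqrt{\frac{1}{3 \left(230 + 5625\right)} - 100110} = \sqrt{\frac{1}{3 \cdot 5855} - 100110} = \sqrt{\frac{1}{3} \cdot \frac{1}{5855} - 100110} = \sqrt{\frac{1}{17565} - 100110} = \sqrt{- \frac{1758432149}{17565}} = \frac{i \sqrt{30886860697185}}{17565}$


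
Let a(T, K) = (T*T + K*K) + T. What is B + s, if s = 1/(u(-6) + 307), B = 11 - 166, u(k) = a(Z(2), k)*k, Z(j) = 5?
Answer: -13796/89 ≈ -155.01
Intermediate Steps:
a(T, K) = T + K² + T² (a(T, K) = (T² + K²) + T = (K² + T²) + T = T + K² + T²)
u(k) = k*(30 + k²) (u(k) = (5 + k² + 5²)*k = (5 + k² + 25)*k = (30 + k²)*k = k*(30 + k²))
B = -155
s = -1/89 (s = 1/(-6*(30 + (-6)²) + 307) = 1/(-6*(30 + 36) + 307) = 1/(-6*66 + 307) = 1/(-396 + 307) = 1/(-89) = -1/89 ≈ -0.011236)
B + s = -155 - 1/89 = -13796/89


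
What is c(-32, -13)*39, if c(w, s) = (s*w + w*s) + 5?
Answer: 32643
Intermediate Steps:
c(w, s) = 5 + 2*s*w (c(w, s) = (s*w + s*w) + 5 = 2*s*w + 5 = 5 + 2*s*w)
c(-32, -13)*39 = (5 + 2*(-13)*(-32))*39 = (5 + 832)*39 = 837*39 = 32643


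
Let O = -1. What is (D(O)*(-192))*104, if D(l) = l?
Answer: 19968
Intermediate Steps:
(D(O)*(-192))*104 = -1*(-192)*104 = 192*104 = 19968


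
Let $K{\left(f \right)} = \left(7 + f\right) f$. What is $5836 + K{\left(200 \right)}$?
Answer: $47236$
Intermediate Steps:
$K{\left(f \right)} = f \left(7 + f\right)$
$5836 + K{\left(200 \right)} = 5836 + 200 \left(7 + 200\right) = 5836 + 200 \cdot 207 = 5836 + 41400 = 47236$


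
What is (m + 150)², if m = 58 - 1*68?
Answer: 19600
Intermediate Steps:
m = -10 (m = 58 - 68 = -10)
(m + 150)² = (-10 + 150)² = 140² = 19600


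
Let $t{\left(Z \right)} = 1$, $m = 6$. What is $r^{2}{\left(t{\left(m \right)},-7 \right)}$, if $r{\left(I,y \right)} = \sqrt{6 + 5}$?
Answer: $11$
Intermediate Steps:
$r{\left(I,y \right)} = \sqrt{11}$
$r^{2}{\left(t{\left(m \right)},-7 \right)} = \left(\sqrt{11}\right)^{2} = 11$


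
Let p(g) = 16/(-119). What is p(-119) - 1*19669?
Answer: -2340627/119 ≈ -19669.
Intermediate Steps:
p(g) = -16/119 (p(g) = 16*(-1/119) = -16/119)
p(-119) - 1*19669 = -16/119 - 1*19669 = -16/119 - 19669 = -2340627/119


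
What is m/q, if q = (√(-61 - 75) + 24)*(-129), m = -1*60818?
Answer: 60818/3827 - 30409*I*√34/22962 ≈ 15.892 - 7.722*I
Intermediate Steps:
m = -60818
q = -3096 - 258*I*√34 (q = (√(-136) + 24)*(-129) = (2*I*√34 + 24)*(-129) = (24 + 2*I*√34)*(-129) = -3096 - 258*I*√34 ≈ -3096.0 - 1504.4*I)
m/q = -60818/(-3096 - 258*I*√34)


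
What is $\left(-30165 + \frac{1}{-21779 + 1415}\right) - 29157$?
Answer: $- \frac{1208033209}{20364} \approx -59322.0$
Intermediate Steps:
$\left(-30165 + \frac{1}{-21779 + 1415}\right) - 29157 = \left(-30165 + \frac{1}{-20364}\right) - 29157 = \left(-30165 - \frac{1}{20364}\right) - 29157 = - \frac{614280061}{20364} - 29157 = - \frac{1208033209}{20364}$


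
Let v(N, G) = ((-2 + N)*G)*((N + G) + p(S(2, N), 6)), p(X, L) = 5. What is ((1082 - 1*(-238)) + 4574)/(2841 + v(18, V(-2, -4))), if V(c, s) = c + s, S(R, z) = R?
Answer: 5894/1209 ≈ 4.8751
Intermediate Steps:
v(N, G) = G*(-2 + N)*(5 + G + N) (v(N, G) = ((-2 + N)*G)*((N + G) + 5) = (G*(-2 + N))*((G + N) + 5) = (G*(-2 + N))*(5 + G + N) = G*(-2 + N)*(5 + G + N))
((1082 - 1*(-238)) + 4574)/(2841 + v(18, V(-2, -4))) = ((1082 - 1*(-238)) + 4574)/(2841 + (-2 - 4)*(-10 + 18² - 2*(-2 - 4) + 3*18 + (-2 - 4)*18)) = ((1082 + 238) + 4574)/(2841 - 6*(-10 + 324 - 2*(-6) + 54 - 6*18)) = (1320 + 4574)/(2841 - 6*(-10 + 324 + 12 + 54 - 108)) = 5894/(2841 - 6*272) = 5894/(2841 - 1632) = 5894/1209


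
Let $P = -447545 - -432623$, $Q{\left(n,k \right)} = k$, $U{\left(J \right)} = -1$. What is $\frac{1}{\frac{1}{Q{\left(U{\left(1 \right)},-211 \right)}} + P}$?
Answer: $- \frac{211}{3148543} \approx -6.7015 \cdot 10^{-5}$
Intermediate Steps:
$P = -14922$ ($P = -447545 + 432623 = -14922$)
$\frac{1}{\frac{1}{Q{\left(U{\left(1 \right)},-211 \right)}} + P} = \frac{1}{\frac{1}{-211} - 14922} = \frac{1}{- \frac{1}{211} - 14922} = \frac{1}{- \frac{3148543}{211}} = - \frac{211}{3148543}$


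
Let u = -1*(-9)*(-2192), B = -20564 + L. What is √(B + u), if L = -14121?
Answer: I*√54413 ≈ 233.27*I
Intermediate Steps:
B = -34685 (B = -20564 - 14121 = -34685)
u = -19728 (u = 9*(-2192) = -19728)
√(B + u) = √(-34685 - 19728) = √(-54413) = I*√54413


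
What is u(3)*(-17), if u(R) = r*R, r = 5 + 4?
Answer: -459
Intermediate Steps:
r = 9
u(R) = 9*R
u(3)*(-17) = (9*3)*(-17) = 27*(-17) = -459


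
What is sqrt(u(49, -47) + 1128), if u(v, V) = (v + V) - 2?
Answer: 2*sqrt(282) ≈ 33.586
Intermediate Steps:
u(v, V) = -2 + V + v (u(v, V) = (V + v) - 2 = -2 + V + v)
sqrt(u(49, -47) + 1128) = sqrt((-2 - 47 + 49) + 1128) = sqrt(0 + 1128) = sqrt(1128) = 2*sqrt(282)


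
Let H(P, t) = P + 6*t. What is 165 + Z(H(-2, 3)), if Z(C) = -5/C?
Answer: 2635/16 ≈ 164.69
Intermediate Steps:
165 + Z(H(-2, 3)) = 165 - 5/(-2 + 6*3) = 165 - 5/(-2 + 18) = 165 - 5/16 = 2635/16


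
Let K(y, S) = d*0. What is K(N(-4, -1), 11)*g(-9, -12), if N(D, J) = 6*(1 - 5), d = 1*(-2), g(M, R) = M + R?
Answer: 0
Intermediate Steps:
d = -2
N(D, J) = -24 (N(D, J) = 6*(-4) = -24)
K(y, S) = 0 (K(y, S) = -2*0 = 0)
K(N(-4, -1), 11)*g(-9, -12) = 0*(-9 - 12) = 0*(-21) = 0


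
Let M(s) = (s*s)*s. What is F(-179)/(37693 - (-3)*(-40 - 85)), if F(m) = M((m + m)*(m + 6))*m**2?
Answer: 3805953304663598332/18659 ≈ 2.0397e+14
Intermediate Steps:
M(s) = s**3 (M(s) = s**2*s = s**3)
F(m) = 8*m**5*(6 + m)**3 (F(m) = ((m + m)*(m + 6))**3*m**2 = ((2*m)*(6 + m))**3*m**2 = (2*m*(6 + m))**3*m**2 = (8*m**3*(6 + m)**3)*m**2 = 8*m**5*(6 + m)**3)
F(-179)/(37693 - (-3)*(-40 - 85)) = (8*(-179)**5*(6 - 179)**3)/(37693 - (-3)*(-40 - 85)) = (8*(-183765996899)*(-173)**3)/(37693 - (-3)*(-125)) = (8*(-183765996899)*(-5177717))/(37693 - 1*375) = 7611906609327196664/(37693 - 375) = 7611906609327196664/37318 = 7611906609327196664*(1/37318) = 3805953304663598332/18659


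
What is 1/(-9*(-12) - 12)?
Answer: 1/96 ≈ 0.010417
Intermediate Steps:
1/(-9*(-12) - 12) = 1/(108 - 12) = 1/96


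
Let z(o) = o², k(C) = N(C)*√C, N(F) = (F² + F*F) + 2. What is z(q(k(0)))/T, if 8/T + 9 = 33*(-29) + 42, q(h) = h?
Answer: 0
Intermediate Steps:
N(F) = 2 + 2*F² (N(F) = (F² + F²) + 2 = 2*F² + 2 = 2 + 2*F²)
k(C) = √C*(2 + 2*C²) (k(C) = (2 + 2*C²)*√C = √C*(2 + 2*C²))
T = -2/231 (T = 8/(-9 + (33*(-29) + 42)) = 8/(-9 + (-957 + 42)) = 8/(-9 - 915) = 8/(-924) = 8*(-1/924) = -2/231 ≈ -0.0086580)
z(q(k(0)))/T = (2*√0*(1 + 0²))²/(-2/231) = (2*0*(1 + 0))²*(-231/2) = (2*0*1)²*(-231/2) = 0²*(-231/2) = 0*(-231/2) = 0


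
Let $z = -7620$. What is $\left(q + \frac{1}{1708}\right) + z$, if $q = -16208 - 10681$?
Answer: $- \frac{58941371}{1708} \approx -34509.0$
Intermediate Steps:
$q = -26889$
$\left(q + \frac{1}{1708}\right) + z = \left(-26889 + \frac{1}{1708}\right) - 7620 = - \frac{45926411}{1708} - 7620 = - \frac{58941371}{1708}$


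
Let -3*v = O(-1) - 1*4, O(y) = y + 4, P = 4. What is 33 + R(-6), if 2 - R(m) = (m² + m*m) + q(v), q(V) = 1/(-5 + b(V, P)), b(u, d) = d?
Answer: -36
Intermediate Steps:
O(y) = 4 + y
v = ⅓ (v = -((4 - 1) - 1*4)/3 = -(3 - 4)/3 = -⅓*(-1) = ⅓ ≈ 0.33333)
q(V) = -1 (q(V) = 1/(-5 + 4) = 1/(-1) = -1)
R(m) = 3 - 2*m² (R(m) = 2 - ((m² + m*m) - 1) = 2 - ((m² + m²) - 1) = 2 - (2*m² - 1) = 2 - (-1 + 2*m²) = 2 + (1 - 2*m²) = 3 - 2*m²)
33 + R(-6) = 33 + (3 - 2*(-6)²) = 33 + (3 - 2*36) = 33 + (3 - 72) = 33 - 69 = -36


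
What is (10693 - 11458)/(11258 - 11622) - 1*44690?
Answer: -16266395/364 ≈ -44688.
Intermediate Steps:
(10693 - 11458)/(11258 - 11622) - 1*44690 = -765/(-364) - 44690 = -765*(-1/364) - 44690 = 765/364 - 44690 = -16266395/364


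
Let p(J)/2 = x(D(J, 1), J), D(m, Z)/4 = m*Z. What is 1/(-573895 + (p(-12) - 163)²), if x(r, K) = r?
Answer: -1/506814 ≈ -1.9731e-6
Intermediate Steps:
D(m, Z) = 4*Z*m (D(m, Z) = 4*(m*Z) = 4*(Z*m) = 4*Z*m)
p(J) = 8*J (p(J) = 2*(4*1*J) = 2*(4*J) = 8*J)
1/(-573895 + (p(-12) - 163)²) = 1/(-573895 + (8*(-12) - 163)²) = 1/(-573895 + (-96 - 163)²) = 1/(-573895 + (-259)²) = 1/(-573895 + 67081) = 1/(-506814) = -1/506814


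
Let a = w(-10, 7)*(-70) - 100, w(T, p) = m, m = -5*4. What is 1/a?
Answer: 1/1300 ≈ 0.00076923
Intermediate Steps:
m = -20
w(T, p) = -20
a = 1300 (a = -20*(-70) - 100 = 1400 - 100 = 1300)
1/a = 1/1300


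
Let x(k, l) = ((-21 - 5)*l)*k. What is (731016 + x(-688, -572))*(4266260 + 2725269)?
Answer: -66425957706680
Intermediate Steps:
x(k, l) = -26*k*l (x(k, l) = (-26*l)*k = -26*k*l)
(731016 + x(-688, -572))*(4266260 + 2725269) = (731016 - 26*(-688)*(-572))*(4266260 + 2725269) = (731016 - 10231936)*6991529 = -9500920*6991529 = -66425957706680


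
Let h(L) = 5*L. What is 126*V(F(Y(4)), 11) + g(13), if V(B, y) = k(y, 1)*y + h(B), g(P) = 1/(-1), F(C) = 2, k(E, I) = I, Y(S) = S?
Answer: 2645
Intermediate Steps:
g(P) = -1
V(B, y) = y + 5*B (V(B, y) = 1*y + 5*B = y + 5*B)
126*V(F(Y(4)), 11) + g(13) = 126*(11 + 5*2) - 1 = 126*(11 + 10) - 1 = 126*21 - 1 = 2646 - 1 = 2645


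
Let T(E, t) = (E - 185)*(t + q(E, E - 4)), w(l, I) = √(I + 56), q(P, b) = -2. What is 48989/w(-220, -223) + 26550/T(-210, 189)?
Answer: -5310/14773 - 48989*I*√167/167 ≈ -0.35944 - 3790.9*I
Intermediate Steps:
w(l, I) = √(56 + I)
T(E, t) = (-185 + E)*(-2 + t) (T(E, t) = (E - 185)*(t - 2) = (-185 + E)*(-2 + t))
48989/w(-220, -223) + 26550/T(-210, 189) = 48989/(√(56 - 223)) + 26550/(370 - 185*189 - 2*(-210) - 210*189) = 48989/(√(-167)) + 26550/(370 - 34965 + 420 - 39690) = 48989/((I*√167)) + 26550/(-73865) = 48989*(-I*√167/167) + 26550*(-1/73865) = -48989*I*√167/167 - 5310/14773 = -5310/14773 - 48989*I*√167/167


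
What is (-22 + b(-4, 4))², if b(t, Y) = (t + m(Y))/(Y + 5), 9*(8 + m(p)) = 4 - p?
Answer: 4900/9 ≈ 544.44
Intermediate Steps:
m(p) = -68/9 - p/9 (m(p) = -8 + (4 - p)/9 = -8 + (4/9 - p/9) = -68/9 - p/9)
b(t, Y) = (-68/9 + t - Y/9)/(5 + Y) (b(t, Y) = (t + (-68/9 - Y/9))/(Y + 5) = (-68/9 + t - Y/9)/(5 + Y))
(-22 + b(-4, 4))² = (-22 + (-68 - 1*4 + 9*(-4))/(9*(5 + 4)))² = (-22 + (⅑)*(-68 - 4 - 36)/9)² = (-22 + (⅑)*(⅑)*(-108))² = (-22 - 4/3)² = (-70/3)² = 4900/9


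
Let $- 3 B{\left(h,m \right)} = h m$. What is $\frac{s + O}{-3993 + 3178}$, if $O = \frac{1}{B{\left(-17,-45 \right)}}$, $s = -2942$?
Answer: $\frac{750211}{207825} \approx 3.6098$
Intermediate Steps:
$B{\left(h,m \right)} = - \frac{h m}{3}$
$O = - \frac{1}{255}$ ($O = \frac{1}{\left(- \frac{1}{3}\right) \left(-17\right) \left(-45\right)} = \frac{1}{-255} = - \frac{1}{255} \approx -0.0039216$)
$\frac{s + O}{-3993 + 3178} = \frac{-2942 - \frac{1}{255}}{-3993 + 3178} = - \frac{750211}{255 \left(-815\right)} = \left(- \frac{750211}{255}\right) \left(- \frac{1}{815}\right) = \frac{750211}{207825}$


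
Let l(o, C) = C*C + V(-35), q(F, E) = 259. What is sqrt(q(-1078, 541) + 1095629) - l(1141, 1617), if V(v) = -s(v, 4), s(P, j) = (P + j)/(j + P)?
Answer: -2614688 + 68*sqrt(237) ≈ -2.6136e+6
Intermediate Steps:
s(P, j) = 1 (s(P, j) = (P + j)/(P + j) = 1)
V(v) = -1 (V(v) = -1*1 = -1)
l(o, C) = -1 + C**2 (l(o, C) = C*C - 1 = C**2 - 1 = -1 + C**2)
sqrt(q(-1078, 541) + 1095629) - l(1141, 1617) = sqrt(259 + 1095629) - (-1 + 1617**2) = sqrt(1095888) - (-1 + 2614689) = 68*sqrt(237) - 1*2614688 = 68*sqrt(237) - 2614688 = -2614688 + 68*sqrt(237)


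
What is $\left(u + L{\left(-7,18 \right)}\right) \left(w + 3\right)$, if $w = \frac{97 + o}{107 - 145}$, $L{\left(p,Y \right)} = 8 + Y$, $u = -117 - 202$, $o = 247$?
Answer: $\frac{33695}{19} \approx 1773.4$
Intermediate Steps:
$u = -319$ ($u = -117 - 202 = -319$)
$w = - \frac{172}{19}$ ($w = \frac{97 + 247}{107 - 145} = \frac{344}{-38} = 344 \left(- \frac{1}{38}\right) = - \frac{172}{19} \approx -9.0526$)
$\left(u + L{\left(-7,18 \right)}\right) \left(w + 3\right) = \left(-319 + \left(8 + 18\right)\right) \left(- \frac{172}{19} + 3\right) = \left(-319 + 26\right) \left(- \frac{115}{19}\right) = \left(-293\right) \left(- \frac{115}{19}\right) = \frac{33695}{19}$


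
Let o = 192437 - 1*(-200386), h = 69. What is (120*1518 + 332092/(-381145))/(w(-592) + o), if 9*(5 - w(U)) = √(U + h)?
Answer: 315595340027178192/680584536843083845 + 89265909996*I*√523/680584536843083845 ≈ 0.46371 + 2.9995e-6*I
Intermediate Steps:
o = 392823 (o = 192437 + 200386 = 392823)
w(U) = 5 - √(69 + U)/9 (w(U) = 5 - √(U + 69)/9 = 5 - √(69 + U)/9)
(120*1518 + 332092/(-381145))/(w(-592) + o) = (120*1518 + 332092/(-381145))/((5 - √(69 - 592)/9) + 392823) = (182160 + 332092*(-1/381145))/((5 - I*√523/9) + 392823) = (182160 - 332092/381145)/((5 - I*√523/9) + 392823) = 69429041108/(381145*((5 - I*√523/9) + 392823)) = 69429041108/(381145*(392828 - I*√523/9))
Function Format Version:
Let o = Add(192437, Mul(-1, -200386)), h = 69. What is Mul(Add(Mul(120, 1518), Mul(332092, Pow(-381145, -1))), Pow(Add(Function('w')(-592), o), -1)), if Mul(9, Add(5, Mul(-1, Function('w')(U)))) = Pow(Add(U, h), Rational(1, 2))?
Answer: Add(Rational(315595340027178192, 680584536843083845), Mul(Rational(89265909996, 680584536843083845), I, Pow(523, Rational(1, 2)))) ≈ Add(0.46371, Mul(2.9995e-6, I))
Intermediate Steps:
o = 392823 (o = Add(192437, 200386) = 392823)
Function('w')(U) = Add(5, Mul(Rational(-1, 9), Pow(Add(69, U), Rational(1, 2)))) (Function('w')(U) = Add(5, Mul(Rational(-1, 9), Pow(Add(U, 69), Rational(1, 2)))) = Add(5, Mul(Rational(-1, 9), Pow(Add(69, U), Rational(1, 2)))))
Mul(Add(Mul(120, 1518), Mul(332092, Pow(-381145, -1))), Pow(Add(Function('w')(-592), o), -1)) = Mul(Add(Mul(120, 1518), Mul(332092, Pow(-381145, -1))), Pow(Add(Add(5, Mul(Rational(-1, 9), Pow(Add(69, -592), Rational(1, 2)))), 392823), -1)) = Mul(Add(182160, Mul(332092, Rational(-1, 381145))), Pow(Add(Add(5, Mul(Rational(-1, 9), Pow(-523, Rational(1, 2)))), 392823), -1)) = Mul(Add(182160, Rational(-332092, 381145)), Pow(Add(Add(5, Mul(Rational(-1, 9), Mul(I, Pow(523, Rational(1, 2))))), 392823), -1)) = Mul(Rational(69429041108, 381145), Pow(Add(Add(5, Mul(Rational(-1, 9), I, Pow(523, Rational(1, 2)))), 392823), -1)) = Mul(Rational(69429041108, 381145), Pow(Add(392828, Mul(Rational(-1, 9), I, Pow(523, Rational(1, 2)))), -1))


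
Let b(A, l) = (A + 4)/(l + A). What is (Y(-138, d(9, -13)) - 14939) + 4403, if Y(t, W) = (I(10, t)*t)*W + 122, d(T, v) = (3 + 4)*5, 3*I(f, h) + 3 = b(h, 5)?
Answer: -136916/19 ≈ -7206.1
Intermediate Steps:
b(A, l) = (4 + A)/(A + l)
I(f, h) = -1 + (4 + h)/(3*(5 + h)) (I(f, h) = -1 + ((4 + h)/(h + 5))/3 = -1 + ((4 + h)/(5 + h))/3 = -1 + (4 + h)/(3*(5 + h)))
d(T, v) = 35 (d(T, v) = 7*5 = 35)
Y(t, W) = 122 + W*t*(-11 - 2*t)/(3*(5 + t)) (Y(t, W) = (((-11 - 2*t)/(3*(5 + t)))*t)*W + 122 = (t*(-11 - 2*t)/(3*(5 + t)))*W + 122 = W*t*(-11 - 2*t)/(3*(5 + t)) + 122 = 122 + W*t*(-11 - 2*t)/(3*(5 + t)))
(Y(-138, d(9, -13)) - 14939) + 4403 = ((1830 + 366*(-138) - 1*35*(-138)*(11 + 2*(-138)))/(3*(5 - 138)) - 14939) + 4403 = ((⅓)*(1830 - 50508 - 1*35*(-138)*(11 - 276))/(-133) - 14939) + 4403 = ((⅓)*(-1/133)*(1830 - 50508 - 1*35*(-138)*(-265)) - 14939) + 4403 = ((⅓)*(-1/133)*(1830 - 50508 - 1279950) - 14939) + 4403 = ((⅓)*(-1/133)*(-1328628) - 14939) + 4403 = (63268/19 - 14939) + 4403 = -220573/19 + 4403 = -136916/19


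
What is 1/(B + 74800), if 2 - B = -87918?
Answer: 1/162720 ≈ 6.1455e-6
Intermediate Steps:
B = 87920 (B = 2 - 1*(-87918) = 2 + 87918 = 87920)
1/(B + 74800) = 1/(87920 + 74800) = 1/162720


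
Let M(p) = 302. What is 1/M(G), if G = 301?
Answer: 1/302 ≈ 0.0033113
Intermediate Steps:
1/M(G) = 1/302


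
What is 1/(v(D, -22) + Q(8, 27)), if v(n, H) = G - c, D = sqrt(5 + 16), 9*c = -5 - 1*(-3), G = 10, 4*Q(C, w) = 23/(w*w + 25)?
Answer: 27144/277679 ≈ 0.097753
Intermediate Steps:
Q(C, w) = 23/(4*(25 + w**2)) (Q(C, w) = (23/(w*w + 25))/4 = (23/(w**2 + 25))/4 = (23/(25 + w**2))/4 = 23/(4*(25 + w**2)))
c = -2/9 (c = (-5 - 1*(-3))/9 = (-5 + 3)/9 = (1/9)*(-2) = -2/9 ≈ -0.22222)
D = sqrt(21) ≈ 4.5826
v(n, H) = 92/9 (v(n, H) = 10 - 1*(-2/9) = 10 + 2/9 = 92/9)
1/(v(D, -22) + Q(8, 27)) = 1/(92/9 + 23/(4*(25 + 27**2))) = 1/(92/9 + 23/(4*(25 + 729))) = 1/(92/9 + (23/4)/754) = 1/(92/9 + (23/4)*(1/754)) = 1/(92/9 + 23/3016) = 1/(277679/27144) = 27144/277679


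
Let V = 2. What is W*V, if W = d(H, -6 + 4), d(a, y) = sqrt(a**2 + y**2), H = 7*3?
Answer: 2*sqrt(445) ≈ 42.190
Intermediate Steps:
H = 21
W = sqrt(445) (W = sqrt(21**2 + (-6 + 4)**2) = sqrt(441 + (-2)**2) = sqrt(441 + 4) = sqrt(445) ≈ 21.095)
W*V = sqrt(445)*2 = 2*sqrt(445)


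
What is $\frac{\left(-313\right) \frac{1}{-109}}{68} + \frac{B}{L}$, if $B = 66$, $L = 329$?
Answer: $\frac{592169}{2438548} \approx 0.24284$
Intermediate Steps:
$\frac{\left(-313\right) \frac{1}{-109}}{68} + \frac{B}{L} = \frac{\left(-313\right) \frac{1}{-109}}{68} + \frac{66}{329} = \left(-313\right) \left(- \frac{1}{109}\right) \frac{1}{68} + 66 \cdot \frac{1}{329} = \frac{313}{109} \cdot \frac{1}{68} + \frac{66}{329} = \frac{313}{7412} + \frac{66}{329} = \frac{592169}{2438548}$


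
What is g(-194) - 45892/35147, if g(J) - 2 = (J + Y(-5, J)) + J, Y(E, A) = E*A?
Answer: 2925708/5021 ≈ 582.69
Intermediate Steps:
Y(E, A) = A*E
g(J) = 2 - 3*J (g(J) = 2 + ((J + J*(-5)) + J) = 2 + ((J - 5*J) + J) = 2 + (-4*J + J) = 2 - 3*J)
g(-194) - 45892/35147 = (2 - 3*(-194)) - 45892/35147 = (2 + 582) - 45892*1/35147 = 584 - 6556/5021 = 2925708/5021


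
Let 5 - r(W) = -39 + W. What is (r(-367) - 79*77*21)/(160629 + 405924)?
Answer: -42444/188851 ≈ -0.22475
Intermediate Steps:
r(W) = 44 - W (r(W) = 5 - (-39 + W) = 5 + (39 - W) = 44 - W)
(r(-367) - 79*77*21)/(160629 + 405924) = ((44 - 1*(-367)) - 79*77*21)/(160629 + 405924) = ((44 + 367) - 6083*21)/566553 = (411 - 127743)*(1/566553) = -127332*1/566553 = -42444/188851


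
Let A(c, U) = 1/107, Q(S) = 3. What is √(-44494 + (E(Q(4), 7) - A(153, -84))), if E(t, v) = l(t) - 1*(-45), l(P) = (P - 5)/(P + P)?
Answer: I*√4580104719/321 ≈ 210.83*I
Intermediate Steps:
A(c, U) = 1/107
l(P) = (-5 + P)/(2*P) (l(P) = (-5 + P)/((2*P)) = (-5 + P)*(1/(2*P)) = (-5 + P)/(2*P))
E(t, v) = 45 + (-5 + t)/(2*t) (E(t, v) = (-5 + t)/(2*t) - 1*(-45) = (-5 + t)/(2*t) + 45 = 45 + (-5 + t)/(2*t))
√(-44494 + (E(Q(4), 7) - A(153, -84))) = √(-44494 + ((½)*(-5 + 91*3)/3 - 1*1/107)) = √(-44494 + ((½)*(⅓)*(-5 + 273) - 1/107)) = √(-44494 + ((½)*(⅓)*268 - 1/107)) = √(-44494 + (134/3 - 1/107)) = √(-44494 + 14335/321) = √(-14268239/321) = I*√4580104719/321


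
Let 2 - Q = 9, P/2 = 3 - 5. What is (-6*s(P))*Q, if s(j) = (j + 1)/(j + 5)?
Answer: -126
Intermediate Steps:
P = -4 (P = 2*(3 - 5) = 2*(-2) = -4)
s(j) = (1 + j)/(5 + j)
Q = -7 (Q = 2 - 1*9 = 2 - 9 = -7)
(-6*s(P))*Q = -6*(1 - 4)/(5 - 4)*(-7) = -6*(-3)/1*(-7) = -6*(-3)*(-7) = 18*(-7) = -126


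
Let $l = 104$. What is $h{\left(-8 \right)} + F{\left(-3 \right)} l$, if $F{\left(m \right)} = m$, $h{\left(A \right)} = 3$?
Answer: $-309$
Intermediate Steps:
$h{\left(-8 \right)} + F{\left(-3 \right)} l = 3 - 312 = -309$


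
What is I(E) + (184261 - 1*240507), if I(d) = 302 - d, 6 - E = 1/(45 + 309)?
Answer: -19806299/354 ≈ -55950.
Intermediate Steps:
E = 2123/354 (E = 6 - 1/(45 + 309) = 6 - 1/354 = 2123/354 ≈ 5.9972)
I(E) + (184261 - 1*240507) = (302 - 1*2123/354) + (184261 - 1*240507) = (302 - 2123/354) + (184261 - 240507) = 104785/354 - 56246 = -19806299/354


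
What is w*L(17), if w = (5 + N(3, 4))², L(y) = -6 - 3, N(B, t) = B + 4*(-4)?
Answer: -576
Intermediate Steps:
N(B, t) = -16 + B (N(B, t) = B - 16 = -16 + B)
L(y) = -9
w = 64 (w = (5 + (-16 + 3))² = (5 - 13)² = (-8)² = 64)
w*L(17) = 64*(-9) = -576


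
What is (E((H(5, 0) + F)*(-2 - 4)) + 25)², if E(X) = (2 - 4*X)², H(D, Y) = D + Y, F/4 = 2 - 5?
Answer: 760711561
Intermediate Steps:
F = -12 (F = 4*(2 - 5) = 4*(-3) = -12)
(E((H(5, 0) + F)*(-2 - 4)) + 25)² = (4*(-1 + 2*(((5 + 0) - 12)*(-2 - 4)))² + 25)² = (4*(-1 + 2*((5 - 12)*(-6)))² + 25)² = (4*(-1 + 2*(-7*(-6)))² + 25)² = (4*(-1 + 2*42)² + 25)² = (4*(-1 + 84)² + 25)² = (4*83² + 25)² = (4*6889 + 25)² = (27556 + 25)² = 27581² = 760711561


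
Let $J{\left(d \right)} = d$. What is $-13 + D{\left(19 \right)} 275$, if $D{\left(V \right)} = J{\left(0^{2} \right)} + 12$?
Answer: $3287$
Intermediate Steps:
$D{\left(V \right)} = 12$ ($D{\left(V \right)} = 0^{2} + 12 = 0 + 12 = 12$)
$-13 + D{\left(19 \right)} 275 = -13 + 12 \cdot 275 = -13 + 3300 = 3287$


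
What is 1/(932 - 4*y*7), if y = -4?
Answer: 1/1044 ≈ 0.00095785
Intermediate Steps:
1/(932 - 4*y*7) = 1/(932 - 4*(-4)*7) = 1/(932 + 16*7) = 1/(932 + 112) = 1/1044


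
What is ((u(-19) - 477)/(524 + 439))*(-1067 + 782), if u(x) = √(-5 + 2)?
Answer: 15105/107 - 95*I*√3/321 ≈ 141.17 - 0.5126*I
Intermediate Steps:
u(x) = I*√3 (u(x) = √(-3) = I*√3)
((u(-19) - 477)/(524 + 439))*(-1067 + 782) = ((I*√3 - 477)/(524 + 439))*(-1067 + 782) = ((-477 + I*√3)/963)*(-285) = ((-477 + I*√3)*(1/963))*(-285) = (-53/107 + I*√3/963)*(-285) = 15105/107 - 95*I*√3/321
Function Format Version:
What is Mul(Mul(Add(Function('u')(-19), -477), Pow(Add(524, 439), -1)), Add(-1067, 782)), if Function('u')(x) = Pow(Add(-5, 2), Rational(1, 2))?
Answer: Add(Rational(15105, 107), Mul(Rational(-95, 321), I, Pow(3, Rational(1, 2)))) ≈ Add(141.17, Mul(-0.51260, I))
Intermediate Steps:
Function('u')(x) = Mul(I, Pow(3, Rational(1, 2))) (Function('u')(x) = Pow(-3, Rational(1, 2)) = Mul(I, Pow(3, Rational(1, 2))))
Mul(Mul(Add(Function('u')(-19), -477), Pow(Add(524, 439), -1)), Add(-1067, 782)) = Mul(Mul(Add(Mul(I, Pow(3, Rational(1, 2))), -477), Pow(Add(524, 439), -1)), Add(-1067, 782)) = Mul(Mul(Add(-477, Mul(I, Pow(3, Rational(1, 2)))), Pow(963, -1)), -285) = Mul(Mul(Add(-477, Mul(I, Pow(3, Rational(1, 2)))), Rational(1, 963)), -285) = Mul(Add(Rational(-53, 107), Mul(Rational(1, 963), I, Pow(3, Rational(1, 2)))), -285) = Add(Rational(15105, 107), Mul(Rational(-95, 321), I, Pow(3, Rational(1, 2))))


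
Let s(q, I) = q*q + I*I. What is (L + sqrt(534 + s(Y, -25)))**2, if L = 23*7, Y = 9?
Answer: 27161 + 644*sqrt(310) ≈ 38500.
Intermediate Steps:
s(q, I) = I**2 + q**2 (s(q, I) = q**2 + I**2 = I**2 + q**2)
L = 161
(L + sqrt(534 + s(Y, -25)))**2 = (161 + sqrt(534 + ((-25)**2 + 9**2)))**2 = (161 + sqrt(534 + (625 + 81)))**2 = (161 + sqrt(534 + 706))**2 = (161 + sqrt(1240))**2 = (161 + 2*sqrt(310))**2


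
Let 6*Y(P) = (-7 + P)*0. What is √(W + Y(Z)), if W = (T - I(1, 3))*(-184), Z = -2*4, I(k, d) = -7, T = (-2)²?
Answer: 2*I*√506 ≈ 44.989*I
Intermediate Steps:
T = 4
Z = -8
Y(P) = 0 (Y(P) = ((-7 + P)*0)/6 = (⅙)*0 = 0)
W = -2024 (W = (4 - 1*(-7))*(-184) = (4 + 7)*(-184) = 11*(-184) = -2024)
√(W + Y(Z)) = √(-2024 + 0) = √(-2024) = 2*I*√506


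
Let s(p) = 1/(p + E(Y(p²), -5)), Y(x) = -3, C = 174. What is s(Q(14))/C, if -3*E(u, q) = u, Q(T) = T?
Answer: 1/2610 ≈ 0.00038314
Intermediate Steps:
E(u, q) = -u/3
s(p) = 1/(1 + p) (s(p) = 1/(p - ⅓*(-3)) = 1/(p + 1) = 1/(1 + p))
s(Q(14))/C = 1/((1 + 14)*174) = (1/174)/15 = (1/15)*(1/174) = 1/2610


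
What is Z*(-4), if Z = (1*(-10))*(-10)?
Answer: -400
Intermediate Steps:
Z = 100 (Z = -10*(-10) = 100)
Z*(-4) = 100*(-4) = -400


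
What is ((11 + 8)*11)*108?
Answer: 22572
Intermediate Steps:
((11 + 8)*11)*108 = (19*11)*108 = 209*108 = 22572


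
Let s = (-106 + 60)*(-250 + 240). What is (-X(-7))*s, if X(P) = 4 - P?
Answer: -5060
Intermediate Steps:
s = 460 (s = -46*(-10) = 460)
(-X(-7))*s = -(4 - 1*(-7))*460 = -(4 + 7)*460 = -1*11*460 = -11*460 = -5060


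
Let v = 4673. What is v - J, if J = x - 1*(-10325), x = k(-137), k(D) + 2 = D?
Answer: -5513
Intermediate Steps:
k(D) = -2 + D
x = -139 (x = -2 - 137 = -139)
J = 10186 (J = -139 - 1*(-10325) = -139 + 10325 = 10186)
v - J = 4673 - 1*10186 = 4673 - 10186 = -5513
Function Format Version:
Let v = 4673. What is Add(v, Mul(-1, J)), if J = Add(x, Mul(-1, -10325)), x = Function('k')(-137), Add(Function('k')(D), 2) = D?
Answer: -5513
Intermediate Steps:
Function('k')(D) = Add(-2, D)
x = -139 (x = Add(-2, -137) = -139)
J = 10186 (J = Add(-139, Mul(-1, -10325)) = Add(-139, 10325) = 10186)
Add(v, Mul(-1, J)) = Add(4673, Mul(-1, 10186)) = Add(4673, -10186) = -5513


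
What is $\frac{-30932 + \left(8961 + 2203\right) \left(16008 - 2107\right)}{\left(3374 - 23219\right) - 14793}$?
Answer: $- \frac{25859972}{5773} \approx -4479.5$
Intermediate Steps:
$\frac{-30932 + \left(8961 + 2203\right) \left(16008 - 2107\right)}{\left(3374 - 23219\right) - 14793} = \frac{-30932 + 11164 \cdot 13901}{-19845 - 14793} = \frac{-30932 + 155190764}{-34638} = 155159832 \left(- \frac{1}{34638}\right) = - \frac{25859972}{5773}$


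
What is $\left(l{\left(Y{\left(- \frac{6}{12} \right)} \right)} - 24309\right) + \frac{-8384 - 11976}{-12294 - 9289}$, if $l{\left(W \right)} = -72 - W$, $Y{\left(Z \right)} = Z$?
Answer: $- \frac{1052367943}{43166} \approx -24380.0$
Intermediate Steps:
$\left(l{\left(Y{\left(- \frac{6}{12} \right)} \right)} - 24309\right) + \frac{-8384 - 11976}{-12294 - 9289} = \left(\left(-72 - - \frac{6}{12}\right) - 24309\right) + \frac{-8384 - 11976}{-12294 - 9289} = \left(\left(-72 - \left(-6\right) \frac{1}{12}\right) - 24309\right) - \frac{20360}{-21583} = \left(\left(-72 - - \frac{1}{2}\right) - 24309\right) - - \frac{20360}{21583} = \left(\left(-72 + \frac{1}{2}\right) - 24309\right) + \frac{20360}{21583} = \left(- \frac{143}{2} - 24309\right) + \frac{20360}{21583} = - \frac{48761}{2} + \frac{20360}{21583} = - \frac{1052367943}{43166}$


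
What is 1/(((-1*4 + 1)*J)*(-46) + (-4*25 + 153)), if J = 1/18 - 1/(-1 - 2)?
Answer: 3/320 ≈ 0.0093750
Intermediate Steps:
J = 7/18 (J = 1/18 - 1/(-3) = 1/18 - 1*(-⅓) = 1/18 + ⅓ = 7/18 ≈ 0.38889)
1/(((-1*4 + 1)*J)*(-46) + (-4*25 + 153)) = 1/(((-1*4 + 1)*(7/18))*(-46) + (-4*25 + 153)) = 1/(((-4 + 1)*(7/18))*(-46) + (-100 + 153)) = 1/(-3*7/18*(-46) + 53) = 1/(-7/6*(-46) + 53) = 1/(161/3 + 53) = 1/(320/3) = 3/320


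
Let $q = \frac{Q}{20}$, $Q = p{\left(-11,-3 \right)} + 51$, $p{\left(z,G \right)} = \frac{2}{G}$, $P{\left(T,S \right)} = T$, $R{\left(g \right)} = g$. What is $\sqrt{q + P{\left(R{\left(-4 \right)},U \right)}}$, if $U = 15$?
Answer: $\frac{i \sqrt{1335}}{30} \approx 1.2179 i$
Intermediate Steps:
$Q = \frac{151}{3}$ ($Q = \frac{2}{-3} + 51 = 2 \left(- \frac{1}{3}\right) + 51 = - \frac{2}{3} + 51 = \frac{151}{3} \approx 50.333$)
$q = \frac{151}{60}$ ($q = \frac{151}{3 \cdot 20} = \frac{151}{3} \cdot \frac{1}{20} = \frac{151}{60} \approx 2.5167$)
$\sqrt{q + P{\left(R{\left(-4 \right)},U \right)}} = \sqrt{\frac{151}{60} - 4} = \sqrt{- \frac{89}{60}} = \frac{i \sqrt{1335}}{30}$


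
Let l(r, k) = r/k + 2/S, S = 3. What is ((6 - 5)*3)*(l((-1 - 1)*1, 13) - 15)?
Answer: -565/13 ≈ -43.462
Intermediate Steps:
l(r, k) = 2/3 + r/k (l(r, k) = r/k + 2/3 = 2/3 + r/k)
((6 - 5)*3)*(l((-1 - 1)*1, 13) - 15) = ((6 - 5)*3)*((2/3 + ((-1 - 1)*1)/13) - 15) = (1*3)*((2/3 - 2*1*(1/13)) - 15) = 3*((2/3 - 2*1/13) - 15) = 3*((2/3 - 2/13) - 15) = 3*(20/39 - 15) = 3*(-565/39) = -565/13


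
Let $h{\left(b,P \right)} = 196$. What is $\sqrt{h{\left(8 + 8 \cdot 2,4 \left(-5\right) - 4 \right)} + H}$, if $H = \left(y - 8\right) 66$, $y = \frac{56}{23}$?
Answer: $\frac{2 i \sqrt{22655}}{23} \approx 13.088 i$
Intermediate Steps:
$y = \frac{56}{23}$ ($y = 56 \cdot \frac{1}{23} = \frac{56}{23} \approx 2.4348$)
$H = - \frac{8448}{23}$ ($H = \left(\frac{56}{23} - 8\right) 66 = \left(- \frac{128}{23}\right) 66 = - \frac{8448}{23} \approx -367.3$)
$\sqrt{h{\left(8 + 8 \cdot 2,4 \left(-5\right) - 4 \right)} + H} = \sqrt{196 - \frac{8448}{23}} = \sqrt{- \frac{3940}{23}} = \frac{2 i \sqrt{22655}}{23}$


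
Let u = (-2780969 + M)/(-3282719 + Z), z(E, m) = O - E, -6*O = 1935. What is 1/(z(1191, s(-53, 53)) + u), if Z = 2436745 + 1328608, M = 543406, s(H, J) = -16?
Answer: -241317/366352061 ≈ -0.00065870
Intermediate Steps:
O = -645/2 (O = -⅙*1935 = -645/2 ≈ -322.50)
z(E, m) = -645/2 - E
Z = 3765353
u = -2237563/482634 (u = (-2780969 + 543406)/(-3282719 + 3765353) = -2237563/482634 ≈ -4.6361)
1/(z(1191, s(-53, 53)) + u) = 1/((-645/2 - 1*1191) - 2237563/482634) = 1/((-645/2 - 1191) - 2237563/482634) = 1/(-3027/2 - 2237563/482634) = 1/(-366352061/241317) = -241317/366352061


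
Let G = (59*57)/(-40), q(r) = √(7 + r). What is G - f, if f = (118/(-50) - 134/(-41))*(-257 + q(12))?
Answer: 1224721/8200 - 931*√19/1025 ≈ 145.40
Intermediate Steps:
f = -239267/1025 + 931*√19/1025 (f = (118/(-50) - 134/(-41))*(-257 + √(7 + 12)) = (118*(-1/50) - 134*(-1/41))*(-257 + √19) = (-59/25 + 134/41)*(-257 + √19) = 931*(-257 + √19)/1025 = -239267/1025 + 931*√19/1025 ≈ -229.47)
G = -3363/40 (G = 3363*(-1/40) = -3363/40 ≈ -84.075)
G - f = -3363/40 - (-239267/1025 + 931*√19/1025) = -3363/40 + (239267/1025 - 931*√19/1025) = 1224721/8200 - 931*√19/1025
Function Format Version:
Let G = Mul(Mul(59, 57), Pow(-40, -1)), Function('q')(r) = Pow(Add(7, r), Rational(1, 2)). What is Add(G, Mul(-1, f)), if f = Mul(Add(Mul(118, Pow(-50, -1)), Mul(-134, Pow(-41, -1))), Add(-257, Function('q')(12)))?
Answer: Add(Rational(1224721, 8200), Mul(Rational(-931, 1025), Pow(19, Rational(1, 2)))) ≈ 145.40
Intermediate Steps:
f = Add(Rational(-239267, 1025), Mul(Rational(931, 1025), Pow(19, Rational(1, 2)))) (f = Mul(Add(Mul(118, Pow(-50, -1)), Mul(-134, Pow(-41, -1))), Add(-257, Pow(Add(7, 12), Rational(1, 2)))) = Mul(Add(Mul(118, Rational(-1, 50)), Mul(-134, Rational(-1, 41))), Add(-257, Pow(19, Rational(1, 2)))) = Mul(Add(Rational(-59, 25), Rational(134, 41)), Add(-257, Pow(19, Rational(1, 2)))) = Mul(Rational(931, 1025), Add(-257, Pow(19, Rational(1, 2)))) = Add(Rational(-239267, 1025), Mul(Rational(931, 1025), Pow(19, Rational(1, 2)))) ≈ -229.47)
G = Rational(-3363, 40) (G = Mul(3363, Rational(-1, 40)) = Rational(-3363, 40) ≈ -84.075)
Add(G, Mul(-1, f)) = Add(Rational(-3363, 40), Mul(-1, Add(Rational(-239267, 1025), Mul(Rational(931, 1025), Pow(19, Rational(1, 2)))))) = Add(Rational(-3363, 40), Add(Rational(239267, 1025), Mul(Rational(-931, 1025), Pow(19, Rational(1, 2))))) = Add(Rational(1224721, 8200), Mul(Rational(-931, 1025), Pow(19, Rational(1, 2))))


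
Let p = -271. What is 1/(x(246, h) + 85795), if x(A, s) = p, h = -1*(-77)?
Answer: 1/85524 ≈ 1.1693e-5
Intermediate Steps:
h = 77
x(A, s) = -271
1/(x(246, h) + 85795) = 1/(-271 + 85795) = 1/85524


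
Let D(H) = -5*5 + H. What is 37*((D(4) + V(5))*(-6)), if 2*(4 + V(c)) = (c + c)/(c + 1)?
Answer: 5365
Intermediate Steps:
D(H) = -25 + H
V(c) = -4 + c/(1 + c) (V(c) = -4 + ((c + c)/(c + 1))/2 = -4 + ((2*c)/(1 + c))/2 = -4 + (2*c/(1 + c))/2 = -4 + c/(1 + c))
37*((D(4) + V(5))*(-6)) = 37*(((-25 + 4) + (-4 - 3*5)/(1 + 5))*(-6)) = 37*((-21 + (-4 - 15)/6)*(-6)) = 37*((-21 + (⅙)*(-19))*(-6)) = 37*((-21 - 19/6)*(-6)) = 37*(-145/6*(-6)) = 37*145 = 5365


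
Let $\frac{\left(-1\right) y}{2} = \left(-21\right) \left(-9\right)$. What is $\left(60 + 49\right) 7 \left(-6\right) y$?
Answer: $1730484$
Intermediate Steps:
$y = -378$ ($y = - 2 \left(\left(-21\right) \left(-9\right)\right) = \left(-2\right) 189 = -378$)
$\left(60 + 49\right) 7 \left(-6\right) y = \left(60 + 49\right) 7 \left(-6\right) \left(-378\right) = 109 \left(-42\right) \left(-378\right) = \left(-4578\right) \left(-378\right) = 1730484$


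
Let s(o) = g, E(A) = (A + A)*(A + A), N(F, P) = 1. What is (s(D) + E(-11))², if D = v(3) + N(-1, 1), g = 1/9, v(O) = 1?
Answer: 18983449/81 ≈ 2.3436e+5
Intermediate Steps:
g = ⅑ ≈ 0.11111
E(A) = 4*A² (E(A) = (2*A)*(2*A) = 4*A²)
D = 2 (D = 1 + 1 = 2)
s(o) = ⅑
(s(D) + E(-11))² = (⅑ + 4*(-11)²)² = (⅑ + 4*121)² = (⅑ + 484)² = (4357/9)² = 18983449/81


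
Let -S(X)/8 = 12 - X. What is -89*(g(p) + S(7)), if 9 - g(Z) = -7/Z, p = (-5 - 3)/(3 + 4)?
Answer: 26433/8 ≈ 3304.1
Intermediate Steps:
p = -8/7 ≈ -1.1429
g(Z) = 9 + 7/Z (g(Z) = 9 - (-7)/Z = 9 + 7/Z)
S(X) = -96 + 8*X (S(X) = -8*(12 - X) = -96 + 8*X)
-89*(g(p) + S(7)) = -89*((9 + 7/(-8/7)) + (-96 + 8*7)) = -89*((9 + 7*(-7/8)) + (-96 + 56)) = -89*((9 - 49/8) - 40) = -89*(23/8 - 40) = -89*(-297/8) = 26433/8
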